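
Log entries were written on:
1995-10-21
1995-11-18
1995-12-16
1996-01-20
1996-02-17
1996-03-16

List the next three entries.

1996-04-20, 1996-05-18, 1996-06-15

Gaps: 28, 28, 35, 28, 28 days — a mix of 28 and 35. Every date is a Saturday.
Each is the 3rd Saturday of its month.
3rd Saturday of April 1996: 1996-04-20.
May 1996 — 3rd Saturday is 1996-05-18.
3rd Saturday of June 1996: 1996-06-15.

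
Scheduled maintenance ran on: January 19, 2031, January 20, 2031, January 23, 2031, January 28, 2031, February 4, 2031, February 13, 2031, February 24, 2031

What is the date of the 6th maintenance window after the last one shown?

The spacing grows by 2 each time: 1, 3, 5, 7, 9, 11 days.
Next gap: 13 days. February 24, 2031 + 13 days = March 9, 2031.
Next gap: 15 days. March 9, 2031 + 15 days = March 24, 2031.
Next gap: 17 days. March 24, 2031 + 17 days = April 10, 2031.
Next gap: 19 days. April 10, 2031 + 19 days = April 29, 2031.
Next gap: 21 days. April 29, 2031 + 21 days = May 20, 2031.
Next gap: 23 days. May 20, 2031 + 23 days = June 12, 2031.

June 12, 2031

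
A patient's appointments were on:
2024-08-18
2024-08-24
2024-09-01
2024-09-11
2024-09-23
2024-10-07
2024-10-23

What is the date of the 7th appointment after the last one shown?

Gaps: 6, 8, 10, 12, 14, 16 days — each gap is 2 larger than the previous one.
Next gap: 18 days. 2024-10-23 + 18 days = 2024-11-10.
Next gap: 20 days. 2024-11-10 + 20 days = 2024-11-30.
Next gap: 22 days. 2024-11-30 + 22 days = 2024-12-22.
Next gap: 24 days. 2024-12-22 + 24 days = 2025-01-15.
Next gap: 26 days. 2025-01-15 + 26 days = 2025-02-10.
Next gap: 28 days. 2025-02-10 + 28 days = 2025-03-10.
Next gap: 30 days. 2025-03-10 + 30 days = 2025-04-09.

2025-04-09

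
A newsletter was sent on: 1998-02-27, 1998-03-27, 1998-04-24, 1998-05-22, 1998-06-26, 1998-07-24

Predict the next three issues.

All dates are Fridays, 28, 28, 28, 35, 28 days apart.
Specifically, the 4th Friday of each month.
August 1998 — 4th Friday is 1998-08-28.
September 1998 — 4th Friday is 1998-09-25.
October 1998 — 4th Friday is 1998-10-23.

1998-08-28, 1998-09-25, 1998-10-23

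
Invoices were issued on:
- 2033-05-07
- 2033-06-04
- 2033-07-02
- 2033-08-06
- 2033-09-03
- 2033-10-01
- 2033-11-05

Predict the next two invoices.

2033-12-03, 2034-01-07

All dates are Saturdays, 28, 28, 35, 28, 28, 35 days apart.
Specifically, the 1st Saturday of each month.
1st Saturday of December 2033: 2033-12-03.
1st Saturday of January 2034: 2034-01-07.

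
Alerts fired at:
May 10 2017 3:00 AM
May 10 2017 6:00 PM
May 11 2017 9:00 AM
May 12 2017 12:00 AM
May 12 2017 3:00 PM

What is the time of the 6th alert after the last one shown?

Spacing: 15, 15, 15, 15 h — constant 15 h.
May 12 2017 3:00 PM + 15 h = May 13 2017 6:00 AM.
May 13 2017 6:00 AM + 15 h = May 13 2017 9:00 PM.
May 13 2017 9:00 PM + 15 h = May 14 2017 12:00 PM.
May 14 2017 12:00 PM + 15 h = May 15 2017 3:00 AM.
May 15 2017 3:00 AM + 15 h = May 15 2017 6:00 PM.
May 15 2017 6:00 PM + 15 h = May 16 2017 9:00 AM.

May 16 2017 9:00 AM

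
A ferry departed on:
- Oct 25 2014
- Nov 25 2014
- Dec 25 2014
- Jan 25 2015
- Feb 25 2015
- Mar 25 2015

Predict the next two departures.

Apr 25 2015, May 25 2015

Gaps: 31, 30, 31, 31, 28 days — not constant. Every event is on the 25th of the month.
Pattern: the 25th of each month.
April 2015: Apr 25 2015.
Next: May 2015 → May 25 2015.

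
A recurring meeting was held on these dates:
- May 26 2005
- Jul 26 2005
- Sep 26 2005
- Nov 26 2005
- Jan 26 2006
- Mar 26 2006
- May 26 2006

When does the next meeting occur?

The day-of-month is always 26 (61, 62, 61, 61, 59, 61 days between events).
So this recurs on the 26th of every 2 months.
Next: July 2006 → Jul 26 2006.

Jul 26 2006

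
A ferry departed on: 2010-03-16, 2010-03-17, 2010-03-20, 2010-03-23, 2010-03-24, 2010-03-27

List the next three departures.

2010-03-30, 2010-03-31, 2010-04-03

Every event lands on a Tuesday or Wednesday or Saturday (gaps cycle 1, 3, 3, 1, 3).
So the schedule is: every Tuesday, Wednesday and Saturday.
Next Tuesday: 2010-03-30.
The following Wednesday is 2010-03-31.
The following Saturday is 2010-04-03.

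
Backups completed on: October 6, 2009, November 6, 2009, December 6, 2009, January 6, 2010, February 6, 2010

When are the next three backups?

March 6, 2010; April 6, 2010; May 6, 2010

Gaps: 31, 30, 31, 31 days — not constant. Every event is on the 6th of the month.
Pattern: the 6th of each month.
March 2010: March 6, 2010.
April 2010: April 6, 2010.
May 2010: May 6, 2010.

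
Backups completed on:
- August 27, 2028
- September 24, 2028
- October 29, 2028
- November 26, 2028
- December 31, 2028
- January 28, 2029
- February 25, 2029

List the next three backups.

These are Sundays with 28, 35, 28, 35, 28, 28-day gaps.
Each is the final Sunday of its month — October 29, 2028 is past the 28th, so '4th Sunday' doesn't fit.
March 2029 ends with Sunday March 25, 2029.
April 2029 ends with Sunday April 29, 2029.
May 2029 ends with Sunday May 27, 2029.

March 25, 2029; April 29, 2029; May 27, 2029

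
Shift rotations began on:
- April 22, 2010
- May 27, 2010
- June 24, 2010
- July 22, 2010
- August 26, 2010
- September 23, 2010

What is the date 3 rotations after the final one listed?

Gaps: 35, 28, 28, 35, 28 days — a mix of 28 and 35. Every date is a Thursday.
Each is the 4th Thursday of its month.
October 2010 — 4th Thursday is October 28, 2010.
4th Thursday of November 2010: November 25, 2010.
4th Thursday of December 2010: December 23, 2010.

December 23, 2010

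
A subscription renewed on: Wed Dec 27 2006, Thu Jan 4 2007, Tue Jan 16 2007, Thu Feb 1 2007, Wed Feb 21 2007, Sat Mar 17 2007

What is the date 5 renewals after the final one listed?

Thu Sep 13 2007

The spacing grows by 4 each time: 8, 12, 16, 20, 24 days.
Next gap: 28 days. Sat Mar 17 2007 + 28 days = Sat Apr 14 2007.
Next gap: 32 days. Sat Apr 14 2007 + 32 days = Wed May 16 2007.
Next gap: 36 days. Wed May 16 2007 + 36 days = Thu Jun 21 2007.
Next gap: 40 days. Thu Jun 21 2007 + 40 days = Tue Jul 31 2007.
Next gap: 44 days. Tue Jul 31 2007 + 44 days = Thu Sep 13 2007.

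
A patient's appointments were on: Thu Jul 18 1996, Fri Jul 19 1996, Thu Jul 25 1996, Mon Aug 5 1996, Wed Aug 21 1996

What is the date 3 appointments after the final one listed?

The spacing grows by 5 each time: 1, 6, 11, 16 days.
Next gap: 21 days. Wed Aug 21 1996 + 21 days = Wed Sep 11 1996.
Next gap: 26 days. Wed Sep 11 1996 + 26 days = Mon Oct 7 1996.
Next gap: 31 days. Mon Oct 7 1996 + 31 days = Thu Nov 7 1996.

Thu Nov 7 1996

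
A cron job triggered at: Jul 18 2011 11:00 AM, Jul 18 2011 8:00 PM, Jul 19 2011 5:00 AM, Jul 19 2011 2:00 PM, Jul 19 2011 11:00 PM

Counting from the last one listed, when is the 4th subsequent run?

The interval is a steady 9 hours (9, 9, 9, 9).
Jul 19 2011 11:00 PM + 9 h = Jul 20 2011 8:00 AM.
Jul 20 2011 8:00 AM + 9 h = Jul 20 2011 5:00 PM.
Jul 20 2011 5:00 PM + 9 h = Jul 21 2011 2:00 AM.
Jul 21 2011 2:00 AM + 9 h = Jul 21 2011 11:00 AM.

Jul 21 2011 11:00 AM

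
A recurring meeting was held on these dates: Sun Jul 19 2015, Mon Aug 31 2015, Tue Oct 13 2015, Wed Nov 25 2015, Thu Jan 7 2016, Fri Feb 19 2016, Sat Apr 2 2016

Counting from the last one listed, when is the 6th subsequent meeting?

Fri Dec 16 2016

The spacing is 43, 43, 43, 43, 43, 43 days — always 43 days.
Sat Apr 2 2016 + 43 days = Sun May 15 2016.
Sun May 15 2016 + 43 days = Mon Jun 27 2016.
Mon Jun 27 2016 + 43 days = Tue Aug 9 2016.
Tue Aug 9 2016 + 43 days = Wed Sep 21 2016.
Wed Sep 21 2016 + 43 days = Thu Nov 3 2016.
Thu Nov 3 2016 + 43 days = Fri Dec 16 2016.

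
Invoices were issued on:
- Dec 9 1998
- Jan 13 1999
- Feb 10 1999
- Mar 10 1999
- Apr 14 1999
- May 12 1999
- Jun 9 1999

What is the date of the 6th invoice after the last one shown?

Dec 8 1999

Gaps: 35, 28, 28, 35, 28, 28 days — a mix of 28 and 35. Every date is a Wednesday.
Each is the 2nd Wednesday of its month.
2nd Wednesday of July 1999: Jul 14 1999.
August 1999 — 2nd Wednesday is Aug 11 1999.
2nd Wednesday of September 1999: Sep 8 1999.
October 1999 — 2nd Wednesday is Oct 13 1999.
2nd Wednesday of November 1999: Nov 10 1999.
2nd Wednesday of December 1999: Dec 8 1999.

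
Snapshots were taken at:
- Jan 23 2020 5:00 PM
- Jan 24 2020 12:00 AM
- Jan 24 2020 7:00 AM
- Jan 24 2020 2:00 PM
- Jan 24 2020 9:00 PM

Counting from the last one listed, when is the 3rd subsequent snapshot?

Jan 25 2020 6:00 PM

The interval is a steady 7 hours (7, 7, 7, 7).
Jan 24 2020 9:00 PM + 7 h = Jan 25 2020 4:00 AM.
Jan 25 2020 4:00 AM + 7 h = Jan 25 2020 11:00 AM.
Jan 25 2020 11:00 AM + 7 h = Jan 25 2020 6:00 PM.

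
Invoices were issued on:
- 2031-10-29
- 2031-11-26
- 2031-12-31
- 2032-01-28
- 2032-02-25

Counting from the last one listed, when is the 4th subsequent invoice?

All Wednesdays; the gaps (28, 35, 28, 28) vary with month length.
This is the last Wednesday of each month.
Last Wednesday of March 2032: 2032-03-31.
Last Wednesday of April 2032: 2032-04-28.
Last Wednesday of May 2032: 2032-05-26.
Last Wednesday of June 2032: 2032-06-30.

2032-06-30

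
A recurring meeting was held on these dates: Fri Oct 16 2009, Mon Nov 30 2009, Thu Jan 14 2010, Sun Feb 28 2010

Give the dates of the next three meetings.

Gaps between consecutive events: 45, 45, 45 days — a constant 45-day interval.
Sun Feb 28 2010 + 45 days = Wed Apr 14 2010.
Wed Apr 14 2010 + 45 days = Sat May 29 2010.
Sat May 29 2010 + 45 days = Tue Jul 13 2010.

Wed Apr 14 2010, Sat May 29 2010, Tue Jul 13 2010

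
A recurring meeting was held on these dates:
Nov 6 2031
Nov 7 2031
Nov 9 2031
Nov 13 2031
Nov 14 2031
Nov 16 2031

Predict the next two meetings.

Nov 20 2031, Nov 21 2031

The gap pattern 1, 2, 4, 1, 2 repeats every 3 events.
These are the Thursdays, Fridays and Sundays of each week.
The following Thursday is Nov 20 2031.
The following Friday is Nov 21 2031.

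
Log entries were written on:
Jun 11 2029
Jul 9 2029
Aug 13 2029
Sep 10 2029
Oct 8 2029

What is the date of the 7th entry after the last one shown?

These are Mondays at 28- or 35-day spacing (28, 35, 28, 28).
The pattern: 2nd Monday of the month.
November 2029 — 2nd Monday is Nov 12 2029.
December 2029 — 2nd Monday is Dec 10 2029.
2nd Monday of January 2030: Jan 14 2030.
February 2030 — 2nd Monday is Feb 11 2030.
2nd Monday of March 2030: Mar 11 2030.
April 2030 — 2nd Monday is Apr 8 2030.
2nd Monday of May 2030: May 13 2030.

May 13 2030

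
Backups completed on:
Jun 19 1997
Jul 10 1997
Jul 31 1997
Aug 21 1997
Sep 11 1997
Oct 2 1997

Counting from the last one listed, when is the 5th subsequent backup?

Jan 15 1998

Every event comes 21 days after the last (21, 21, 21, 21, 21).
Oct 2 1997 + 21 days = Oct 23 1997.
Oct 23 1997 + 21 days = Nov 13 1997.
Nov 13 1997 + 21 days = Dec 4 1997.
Dec 4 1997 + 21 days = Dec 25 1997.
Dec 25 1997 + 21 days = Jan 15 1998.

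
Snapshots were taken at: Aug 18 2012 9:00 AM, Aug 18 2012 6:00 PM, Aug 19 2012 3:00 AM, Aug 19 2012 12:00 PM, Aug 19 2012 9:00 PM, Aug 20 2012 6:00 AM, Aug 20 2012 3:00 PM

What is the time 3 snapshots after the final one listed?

Aug 21 2012 6:00 PM

The interval is a steady 9 hours (9, 9, 9, 9, 9, 9).
Aug 20 2012 3:00 PM + 9 h = Aug 21 2012 12:00 AM.
Aug 21 2012 12:00 AM + 9 h = Aug 21 2012 9:00 AM.
Aug 21 2012 9:00 AM + 9 h = Aug 21 2012 6:00 PM.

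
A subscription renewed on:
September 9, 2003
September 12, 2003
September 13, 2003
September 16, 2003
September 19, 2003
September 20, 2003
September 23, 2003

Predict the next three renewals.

The gap pattern 3, 1, 3, 3, 1, 3 repeats every 3 events.
These are the Tuesdays, Fridays and Saturdays of each week.
Next Friday: September 26, 2003.
The following Saturday is September 27, 2003.
The following Tuesday is September 30, 2003.

September 26, 2003; September 27, 2003; September 30, 2003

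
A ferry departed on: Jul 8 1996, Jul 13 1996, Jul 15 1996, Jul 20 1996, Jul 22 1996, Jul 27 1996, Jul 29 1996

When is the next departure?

Every event lands on a Monday or Saturday (gaps cycle 5, 2, 5, 2, 5, 2).
So the schedule is: every Monday and Saturday.
Next Saturday: Aug 3 1996.

Aug 3 1996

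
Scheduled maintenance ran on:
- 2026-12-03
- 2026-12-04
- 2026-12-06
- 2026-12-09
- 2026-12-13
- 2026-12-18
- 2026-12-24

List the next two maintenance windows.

2026-12-31, 2027-01-08

Intervals are 1, 2, 3, 4, 5, 6 days — an arithmetic progression with common difference 1.
Next gap: 7 days. 2026-12-24 + 7 days = 2026-12-31.
Next gap: 8 days. 2026-12-31 + 8 days = 2027-01-08.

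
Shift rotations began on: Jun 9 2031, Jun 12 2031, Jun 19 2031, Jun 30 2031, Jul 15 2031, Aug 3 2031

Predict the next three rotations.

Aug 26 2031, Sep 22 2031, Oct 23 2031

The spacing grows by 4 each time: 3, 7, 11, 15, 19 days.
Next gap: 23 days. Aug 3 2031 + 23 days = Aug 26 2031.
Next gap: 27 days. Aug 26 2031 + 27 days = Sep 22 2031.
Next gap: 31 days. Sep 22 2031 + 31 days = Oct 23 2031.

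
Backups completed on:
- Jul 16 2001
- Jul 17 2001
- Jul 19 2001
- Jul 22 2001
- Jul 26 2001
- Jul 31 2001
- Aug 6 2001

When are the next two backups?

Gaps: 1, 2, 3, 4, 5, 6 days — each gap is 1 larger than the previous one.
Next gap: 7 days. Aug 6 2001 + 7 days = Aug 13 2001.
Next gap: 8 days. Aug 13 2001 + 8 days = Aug 21 2001.

Aug 13 2001, Aug 21 2001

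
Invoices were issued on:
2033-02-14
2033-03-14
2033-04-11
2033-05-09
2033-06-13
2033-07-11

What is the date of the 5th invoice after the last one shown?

2033-12-12

These are Mondays at 28- or 35-day spacing (28, 28, 28, 35, 28).
The pattern: 2nd Monday of the month.
2nd Monday of August 2033: 2033-08-08.
September 2033 — 2nd Monday is 2033-09-12.
2nd Monday of October 2033: 2033-10-10.
2nd Monday of November 2033: 2033-11-14.
December 2033 — 2nd Monday is 2033-12-12.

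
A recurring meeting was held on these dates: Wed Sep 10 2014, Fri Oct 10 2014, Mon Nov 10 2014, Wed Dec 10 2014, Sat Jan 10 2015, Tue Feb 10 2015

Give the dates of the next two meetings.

Tue Mar 10 2015, Fri Apr 10 2015

The day-of-month is always 10 (30, 31, 30, 31, 31 days between events).
So this recurs on the 10th of each month.
Next: March 2015 → Tue Mar 10 2015.
April 2015: Fri Apr 10 2015.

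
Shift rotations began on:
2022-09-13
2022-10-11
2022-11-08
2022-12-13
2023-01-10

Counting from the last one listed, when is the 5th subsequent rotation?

2023-06-13

These are Tuesdays at 28- or 35-day spacing (28, 28, 35, 28).
The pattern: 2nd Tuesday of the month.
2nd Tuesday of February 2023: 2023-02-14.
2nd Tuesday of March 2023: 2023-03-14.
April 2023 — 2nd Tuesday is 2023-04-11.
May 2023 — 2nd Tuesday is 2023-05-09.
June 2023 — 2nd Tuesday is 2023-06-13.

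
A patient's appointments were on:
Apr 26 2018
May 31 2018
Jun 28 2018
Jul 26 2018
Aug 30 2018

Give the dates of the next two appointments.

All Thursdays; the gaps (35, 28, 28, 35) vary with month length.
This is the last Thursday of each month.
September 2018 ends with Thursday Sep 27 2018.
Last Thursday of October 2018: Oct 25 2018.

Sep 27 2018, Oct 25 2018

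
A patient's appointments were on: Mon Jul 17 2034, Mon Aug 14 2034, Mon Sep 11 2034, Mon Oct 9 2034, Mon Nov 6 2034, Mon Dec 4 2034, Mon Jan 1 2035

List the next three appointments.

Gaps between consecutive events: 28, 28, 28, 28, 28, 28 days — a constant 28-day interval.
Mon Jan 1 2035 + 28 days = Mon Jan 29 2035.
Mon Jan 29 2035 + 28 days = Mon Feb 26 2035.
Mon Feb 26 2035 + 28 days = Mon Mar 26 2035.

Mon Jan 29 2035, Mon Feb 26 2035, Mon Mar 26 2035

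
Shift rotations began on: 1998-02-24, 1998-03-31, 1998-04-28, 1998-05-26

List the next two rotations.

Every date is a Tuesday; gaps 35, 28, 28 days.
Each is the last Tuesday of its month (at least one falls on the 29th or later, ruling out '4th Tuesday').
Last Tuesday of June 1998: 1998-06-30.
July 1998 ends with Tuesday 1998-07-28.

1998-06-30, 1998-07-28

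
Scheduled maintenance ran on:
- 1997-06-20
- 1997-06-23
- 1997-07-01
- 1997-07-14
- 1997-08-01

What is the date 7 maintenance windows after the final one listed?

1998-04-24

Intervals are 3, 8, 13, 18 days — an arithmetic progression with common difference 5.
Next gap: 23 days. 1997-08-01 + 23 days = 1997-08-24.
Next gap: 28 days. 1997-08-24 + 28 days = 1997-09-21.
Next gap: 33 days. 1997-09-21 + 33 days = 1997-10-24.
Next gap: 38 days. 1997-10-24 + 38 days = 1997-12-01.
Next gap: 43 days. 1997-12-01 + 43 days = 1998-01-13.
Next gap: 48 days. 1998-01-13 + 48 days = 1998-03-02.
Next gap: 53 days. 1998-03-02 + 53 days = 1998-04-24.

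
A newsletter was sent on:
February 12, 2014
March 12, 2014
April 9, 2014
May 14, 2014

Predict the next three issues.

June 11, 2014; July 9, 2014; August 13, 2014

These are Wednesdays at 28- or 35-day spacing (28, 28, 35).
The pattern: 2nd Wednesday of the month.
June 2014 — 2nd Wednesday is June 11, 2014.
2nd Wednesday of July 2014: July 9, 2014.
2nd Wednesday of August 2014: August 13, 2014.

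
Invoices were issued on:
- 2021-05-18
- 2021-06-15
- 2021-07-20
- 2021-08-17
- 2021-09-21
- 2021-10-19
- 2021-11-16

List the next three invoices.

2021-12-21, 2022-01-18, 2022-02-15

All dates are Tuesdays, 28, 35, 28, 35, 28, 28 days apart.
Specifically, the 3rd Tuesday of each month.
3rd Tuesday of December 2021: 2021-12-21.
3rd Tuesday of January 2022: 2022-01-18.
February 2022 — 3rd Tuesday is 2022-02-15.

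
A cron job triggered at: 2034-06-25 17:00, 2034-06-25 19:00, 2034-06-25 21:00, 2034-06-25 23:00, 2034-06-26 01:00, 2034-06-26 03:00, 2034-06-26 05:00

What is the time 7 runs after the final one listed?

2034-06-26 19:00

The interval is a steady 2 hours (2, 2, 2, 2, 2, 2).
2034-06-26 05:00 + 2 h = 2034-06-26 07:00.
2034-06-26 07:00 + 2 h = 2034-06-26 09:00.
2034-06-26 09:00 + 2 h = 2034-06-26 11:00.
2034-06-26 11:00 + 2 h = 2034-06-26 13:00.
2034-06-26 13:00 + 2 h = 2034-06-26 15:00.
2034-06-26 15:00 + 2 h = 2034-06-26 17:00.
2034-06-26 17:00 + 2 h = 2034-06-26 19:00.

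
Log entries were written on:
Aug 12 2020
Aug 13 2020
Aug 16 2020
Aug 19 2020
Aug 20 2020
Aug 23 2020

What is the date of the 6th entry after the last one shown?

Sep 6 2020

Gaps: 1, 3, 3, 1, 3 days — not constant, but cyclic with period 3.
The events fall on every Wednesday, Thursday and Sunday.
Next Wednesday: Aug 26 2020.
Next Thursday: Aug 27 2020.
The following Sunday is Aug 30 2020.
Next Wednesday: Sep 2 2020.
Next Thursday: Sep 3 2020.
Next Sunday: Sep 6 2020.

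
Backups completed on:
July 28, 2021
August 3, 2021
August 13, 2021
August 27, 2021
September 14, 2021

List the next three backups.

Gaps: 6, 10, 14, 18 days — each gap is 4 larger than the previous one.
Next gap: 22 days. September 14, 2021 + 22 days = October 6, 2021.
Next gap: 26 days. October 6, 2021 + 26 days = November 1, 2021.
Next gap: 30 days. November 1, 2021 + 30 days = December 1, 2021.

October 6, 2021; November 1, 2021; December 1, 2021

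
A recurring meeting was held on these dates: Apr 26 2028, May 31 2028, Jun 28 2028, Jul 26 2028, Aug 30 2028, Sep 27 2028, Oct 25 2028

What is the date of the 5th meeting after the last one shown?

Mar 28 2029

These are Wednesdays with 35, 28, 28, 35, 28, 28-day gaps.
Each is the final Wednesday of its month — May 31 2028 is past the 28th, so '4th Wednesday' doesn't fit.
November 2028 ends with Wednesday Nov 29 2028.
Last Wednesday of December 2028: Dec 27 2028.
Last Wednesday of January 2029: Jan 31 2029.
February 2029 ends with Wednesday Feb 28 2029.
March 2029 ends with Wednesday Mar 28 2029.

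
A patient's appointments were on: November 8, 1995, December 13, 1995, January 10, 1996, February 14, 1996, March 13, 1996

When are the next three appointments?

Gaps: 35, 28, 35, 28 days — a mix of 28 and 35. Every date is a Wednesday.
Each is the 2nd Wednesday of its month.
April 1996 — 2nd Wednesday is April 10, 1996.
2nd Wednesday of May 1996: May 8, 1996.
2nd Wednesday of June 1996: June 12, 1996.

April 10, 1996; May 8, 1996; June 12, 1996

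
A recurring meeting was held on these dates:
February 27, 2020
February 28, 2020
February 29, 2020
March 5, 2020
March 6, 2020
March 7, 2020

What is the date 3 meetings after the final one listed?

Gaps: 1, 1, 5, 1, 1 days — not constant, but cyclic with period 3.
The events fall on every Thursday, Friday and Saturday.
The following Thursday is March 12, 2020.
The following Friday is March 13, 2020.
Next Saturday: March 14, 2020.

March 14, 2020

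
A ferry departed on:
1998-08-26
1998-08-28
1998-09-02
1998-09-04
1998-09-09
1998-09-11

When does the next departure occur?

Gaps: 2, 5, 2, 5, 2 days — not constant, but cyclic with period 2.
The events fall on every Wednesday and Friday.
Next Wednesday: 1998-09-16.

1998-09-16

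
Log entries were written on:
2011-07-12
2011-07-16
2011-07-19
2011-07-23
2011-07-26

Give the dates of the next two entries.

2011-07-30, 2011-08-02

Gaps: 4, 3, 4, 3 days — not constant, but cyclic with period 2.
The events fall on every Tuesday and Saturday.
The following Saturday is 2011-07-30.
Next Tuesday: 2011-08-02.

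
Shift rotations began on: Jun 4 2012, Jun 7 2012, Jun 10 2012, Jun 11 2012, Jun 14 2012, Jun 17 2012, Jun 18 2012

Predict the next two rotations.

Jun 21 2012, Jun 24 2012

The gap pattern 3, 3, 1, 3, 3, 1 repeats every 3 events.
These are the Mondays, Thursdays and Sundays of each week.
Next Thursday: Jun 21 2012.
Next Sunday: Jun 24 2012.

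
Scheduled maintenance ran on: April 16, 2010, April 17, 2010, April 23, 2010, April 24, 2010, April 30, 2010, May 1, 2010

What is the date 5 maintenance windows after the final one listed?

The gap pattern 1, 6, 1, 6, 1 repeats every 2 events.
These are the Fridays and Saturdays of each week.
Next Friday: May 7, 2010.
Next Saturday: May 8, 2010.
The following Friday is May 14, 2010.
Next Saturday: May 15, 2010.
Next Friday: May 21, 2010.

May 21, 2010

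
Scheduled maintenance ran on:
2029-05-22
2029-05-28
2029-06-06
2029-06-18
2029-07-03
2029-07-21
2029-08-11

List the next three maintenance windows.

2029-09-04, 2029-10-01, 2029-10-31

The spacing grows by 3 each time: 6, 9, 12, 15, 18, 21 days.
Next gap: 24 days. 2029-08-11 + 24 days = 2029-09-04.
Next gap: 27 days. 2029-09-04 + 27 days = 2029-10-01.
Next gap: 30 days. 2029-10-01 + 30 days = 2029-10-31.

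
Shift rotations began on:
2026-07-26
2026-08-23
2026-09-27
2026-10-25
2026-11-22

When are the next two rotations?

2026-12-27, 2027-01-24

Gaps: 28, 35, 28, 28 days — a mix of 28 and 35. Every date is a Sunday.
Each is the 4th Sunday of its month.
December 2026 — 4th Sunday is 2026-12-27.
January 2027 — 4th Sunday is 2027-01-24.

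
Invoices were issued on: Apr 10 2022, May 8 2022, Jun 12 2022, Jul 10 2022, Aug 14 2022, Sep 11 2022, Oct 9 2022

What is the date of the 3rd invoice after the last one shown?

Gaps: 28, 35, 28, 35, 28, 28 days — a mix of 28 and 35. Every date is a Sunday.
Each is the 2nd Sunday of its month.
November 2022 — 2nd Sunday is Nov 13 2022.
2nd Sunday of December 2022: Dec 11 2022.
January 2023 — 2nd Sunday is Jan 8 2023.

Jan 8 2023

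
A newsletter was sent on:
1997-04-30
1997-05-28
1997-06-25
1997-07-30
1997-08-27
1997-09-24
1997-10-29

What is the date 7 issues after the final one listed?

1998-05-27

These are Wednesdays with 28, 28, 35, 28, 28, 35-day gaps.
Each is the final Wednesday of its month — 1997-04-30 is past the 28th, so '4th Wednesday' doesn't fit.
Last Wednesday of November 1997: 1997-11-26.
December 1997 ends with Wednesday 1997-12-31.
Last Wednesday of January 1998: 1998-01-28.
Last Wednesday of February 1998: 1998-02-25.
Last Wednesday of March 1998: 1998-03-25.
Last Wednesday of April 1998: 1998-04-29.
Last Wednesday of May 1998: 1998-05-27.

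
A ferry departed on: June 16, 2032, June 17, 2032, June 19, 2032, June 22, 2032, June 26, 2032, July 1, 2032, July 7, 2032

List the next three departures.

The spacing grows by 1 each time: 1, 2, 3, 4, 5, 6 days.
Next gap: 7 days. July 7, 2032 + 7 days = July 14, 2032.
Next gap: 8 days. July 14, 2032 + 8 days = July 22, 2032.
Next gap: 9 days. July 22, 2032 + 9 days = July 31, 2032.

July 14, 2032; July 22, 2032; July 31, 2032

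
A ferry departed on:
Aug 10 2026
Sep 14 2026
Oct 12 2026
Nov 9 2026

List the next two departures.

Gaps: 35, 28, 28 days — a mix of 28 and 35. Every date is a Monday.
Each is the 2nd Monday of its month.
December 2026 — 2nd Monday is Dec 14 2026.
January 2027 — 2nd Monday is Jan 11 2027.

Dec 14 2026, Jan 11 2027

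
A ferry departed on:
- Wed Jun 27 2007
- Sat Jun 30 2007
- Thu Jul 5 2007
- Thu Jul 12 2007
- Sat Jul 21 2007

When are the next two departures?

Wed Aug 1 2007, Tue Aug 14 2007

The spacing grows by 2 each time: 3, 5, 7, 9 days.
Next gap: 11 days. Sat Jul 21 2007 + 11 days = Wed Aug 1 2007.
Next gap: 13 days. Wed Aug 1 2007 + 13 days = Tue Aug 14 2007.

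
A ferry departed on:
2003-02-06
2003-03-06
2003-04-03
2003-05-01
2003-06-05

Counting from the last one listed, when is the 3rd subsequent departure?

2003-09-04

All dates are Thursdays, 28, 28, 28, 35 days apart.
Specifically, the 1st Thursday of each month.
July 2003 — 1st Thursday is 2003-07-03.
August 2003 — 1st Thursday is 2003-08-07.
September 2003 — 1st Thursday is 2003-09-04.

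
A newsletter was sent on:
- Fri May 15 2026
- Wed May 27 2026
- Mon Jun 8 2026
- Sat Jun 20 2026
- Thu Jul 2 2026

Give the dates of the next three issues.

Tue Jul 14 2026, Sun Jul 26 2026, Fri Aug 7 2026

Every event comes 12 days after the last (12, 12, 12, 12).
Thu Jul 2 2026 + 12 days = Tue Jul 14 2026.
Tue Jul 14 2026 + 12 days = Sun Jul 26 2026.
Sun Jul 26 2026 + 12 days = Fri Aug 7 2026.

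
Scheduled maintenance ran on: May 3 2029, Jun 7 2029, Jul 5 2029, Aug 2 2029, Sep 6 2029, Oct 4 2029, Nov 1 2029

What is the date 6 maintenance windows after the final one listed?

All dates are Thursdays, 35, 28, 28, 35, 28, 28 days apart.
Specifically, the 1st Thursday of each month.
1st Thursday of December 2029: Dec 6 2029.
January 2030 — 1st Thursday is Jan 3 2030.
1st Thursday of February 2030: Feb 7 2030.
1st Thursday of March 2030: Mar 7 2030.
April 2030 — 1st Thursday is Apr 4 2030.
May 2030 — 1st Thursday is May 2 2030.

May 2 2030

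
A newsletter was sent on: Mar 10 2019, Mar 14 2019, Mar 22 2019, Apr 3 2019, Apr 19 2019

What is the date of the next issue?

The spacing grows by 4 each time: 4, 8, 12, 16 days.
Next gap: 20 days. Apr 19 2019 + 20 days = May 9 2019.

May 9 2019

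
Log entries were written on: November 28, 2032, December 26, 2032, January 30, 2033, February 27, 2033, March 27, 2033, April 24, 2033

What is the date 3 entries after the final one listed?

July 31, 2033

All Sundays; the gaps (28, 35, 28, 28, 28) vary with month length.
This is the last Sunday of each month.
May 2033 ends with Sunday May 29, 2033.
Last Sunday of June 2033: June 26, 2033.
July 2033 ends with Sunday July 31, 2033.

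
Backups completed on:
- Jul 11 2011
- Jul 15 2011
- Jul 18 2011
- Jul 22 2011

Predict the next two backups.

Every event lands on a Monday or Friday (gaps cycle 4, 3, 4).
So the schedule is: every Monday and Friday.
The following Monday is Jul 25 2011.
Next Friday: Jul 29 2011.

Jul 25 2011, Jul 29 2011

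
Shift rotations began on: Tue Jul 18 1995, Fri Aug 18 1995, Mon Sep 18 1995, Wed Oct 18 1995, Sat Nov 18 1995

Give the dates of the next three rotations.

Each date is the 18th; the gaps (31, 31, 30, 31) track the month lengths.
The rule is the 18th of each month.
Next: December 1995 → Mon Dec 18 1995.
January 1996: Thu Jan 18 1996.
Next: February 1996 → Sun Feb 18 1996.

Mon Dec 18 1995, Thu Jan 18 1996, Sun Feb 18 1996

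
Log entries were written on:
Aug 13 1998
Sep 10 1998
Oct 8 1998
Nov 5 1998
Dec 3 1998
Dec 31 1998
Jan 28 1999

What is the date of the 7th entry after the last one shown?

Aug 12 1999

Gaps between consecutive events: 28, 28, 28, 28, 28, 28 days — a constant 28-day interval.
Jan 28 1999 + 28 days = Feb 25 1999.
Feb 25 1999 + 28 days = Mar 25 1999.
Mar 25 1999 + 28 days = Apr 22 1999.
Apr 22 1999 + 28 days = May 20 1999.
May 20 1999 + 28 days = Jun 17 1999.
Jun 17 1999 + 28 days = Jul 15 1999.
Jul 15 1999 + 28 days = Aug 12 1999.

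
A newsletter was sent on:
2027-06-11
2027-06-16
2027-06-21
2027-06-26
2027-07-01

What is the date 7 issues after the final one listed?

2027-08-05

The spacing is 5, 5, 5, 5 days — always 5 days.
2027-07-01 + 5 days = 2027-07-06.
2027-07-06 + 5 days = 2027-07-11.
2027-07-11 + 5 days = 2027-07-16.
2027-07-16 + 5 days = 2027-07-21.
2027-07-21 + 5 days = 2027-07-26.
2027-07-26 + 5 days = 2027-07-31.
2027-07-31 + 5 days = 2027-08-05.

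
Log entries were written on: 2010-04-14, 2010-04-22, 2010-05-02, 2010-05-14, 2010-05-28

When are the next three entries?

Intervals are 8, 10, 12, 14 days — an arithmetic progression with common difference 2.
Next gap: 16 days. 2010-05-28 + 16 days = 2010-06-13.
Next gap: 18 days. 2010-06-13 + 18 days = 2010-07-01.
Next gap: 20 days. 2010-07-01 + 20 days = 2010-07-21.

2010-06-13, 2010-07-01, 2010-07-21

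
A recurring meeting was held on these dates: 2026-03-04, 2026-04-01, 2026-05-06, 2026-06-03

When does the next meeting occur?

All dates are Wednesdays, 28, 35, 28 days apart.
Specifically, the 1st Wednesday of each month.
July 2026 — 1st Wednesday is 2026-07-01.

2026-07-01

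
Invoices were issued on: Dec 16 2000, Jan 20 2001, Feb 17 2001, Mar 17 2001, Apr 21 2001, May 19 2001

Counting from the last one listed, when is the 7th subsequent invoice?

Dec 15 2001

These are Saturdays at 28- or 35-day spacing (35, 28, 28, 35, 28).
The pattern: 3rd Saturday of the month.
June 2001 — 3rd Saturday is Jun 16 2001.
3rd Saturday of July 2001: Jul 21 2001.
3rd Saturday of August 2001: Aug 18 2001.
3rd Saturday of September 2001: Sep 15 2001.
3rd Saturday of October 2001: Oct 20 2001.
3rd Saturday of November 2001: Nov 17 2001.
3rd Saturday of December 2001: Dec 15 2001.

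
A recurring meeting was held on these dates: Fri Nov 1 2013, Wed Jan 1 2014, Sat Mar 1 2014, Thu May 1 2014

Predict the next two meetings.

Tue Jul 1 2014, Mon Sep 1 2014

The day-of-month is always 1 (61, 59, 61 days between events).
So this recurs on the 1st of every 2 months.
July 2014: Tue Jul 1 2014.
September 2014: Mon Sep 1 2014.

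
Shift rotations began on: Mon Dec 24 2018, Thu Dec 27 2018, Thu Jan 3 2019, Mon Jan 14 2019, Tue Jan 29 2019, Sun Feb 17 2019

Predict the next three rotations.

Tue Mar 12 2019, Mon Apr 8 2019, Thu May 9 2019

Gaps: 3, 7, 11, 15, 19 days — each gap is 4 larger than the previous one.
Next gap: 23 days. Sun Feb 17 2019 + 23 days = Tue Mar 12 2019.
Next gap: 27 days. Tue Mar 12 2019 + 27 days = Mon Apr 8 2019.
Next gap: 31 days. Mon Apr 8 2019 + 31 days = Thu May 9 2019.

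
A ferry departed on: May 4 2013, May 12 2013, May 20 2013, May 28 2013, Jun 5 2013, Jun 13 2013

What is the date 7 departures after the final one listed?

Aug 8 2013

Every event comes 8 days after the last (8, 8, 8, 8, 8).
Jun 13 2013 + 8 days = Jun 21 2013.
Jun 21 2013 + 8 days = Jun 29 2013.
Jun 29 2013 + 8 days = Jul 7 2013.
Jul 7 2013 + 8 days = Jul 15 2013.
Jul 15 2013 + 8 days = Jul 23 2013.
Jul 23 2013 + 8 days = Jul 31 2013.
Jul 31 2013 + 8 days = Aug 8 2013.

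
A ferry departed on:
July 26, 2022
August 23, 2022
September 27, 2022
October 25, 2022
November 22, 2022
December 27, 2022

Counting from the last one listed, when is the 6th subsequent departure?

June 27, 2023

All dates are Tuesdays, 28, 35, 28, 28, 35 days apart.
Specifically, the 4th Tuesday of each month.
January 2023 — 4th Tuesday is January 24, 2023.
February 2023 — 4th Tuesday is February 28, 2023.
March 2023 — 4th Tuesday is March 28, 2023.
4th Tuesday of April 2023: April 25, 2023.
4th Tuesday of May 2023: May 23, 2023.
June 2023 — 4th Tuesday is June 27, 2023.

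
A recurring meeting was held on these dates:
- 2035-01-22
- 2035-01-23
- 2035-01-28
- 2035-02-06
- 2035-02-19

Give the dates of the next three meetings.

2035-03-08, 2035-03-29, 2035-04-23

Intervals are 1, 5, 9, 13 days — an arithmetic progression with common difference 4.
Next gap: 17 days. 2035-02-19 + 17 days = 2035-03-08.
Next gap: 21 days. 2035-03-08 + 21 days = 2035-03-29.
Next gap: 25 days. 2035-03-29 + 25 days = 2035-04-23.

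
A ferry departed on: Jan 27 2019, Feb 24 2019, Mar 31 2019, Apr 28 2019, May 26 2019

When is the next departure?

Jun 30 2019

All Sundays; the gaps (28, 35, 28, 28) vary with month length.
This is the last Sunday of each month.
Last Sunday of June 2019: Jun 30 2019.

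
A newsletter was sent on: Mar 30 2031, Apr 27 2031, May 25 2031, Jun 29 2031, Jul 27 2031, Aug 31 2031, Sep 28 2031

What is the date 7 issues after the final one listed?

Every date is a Sunday; gaps 28, 28, 35, 28, 35, 28 days.
Each is the last Sunday of its month (at least one falls on the 29th or later, ruling out '4th Sunday').
October 2031 ends with Sunday Oct 26 2031.
Last Sunday of November 2031: Nov 30 2031.
December 2031 ends with Sunday Dec 28 2031.
Last Sunday of January 2032: Jan 25 2032.
February 2032 ends with Sunday Feb 29 2032.
March 2032 ends with Sunday Mar 28 2032.
April 2032 ends with Sunday Apr 25 2032.

Apr 25 2032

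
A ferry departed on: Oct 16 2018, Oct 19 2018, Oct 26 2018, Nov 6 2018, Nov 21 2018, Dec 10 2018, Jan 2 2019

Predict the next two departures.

Jan 29 2019, Mar 1 2019

Gaps: 3, 7, 11, 15, 19, 23 days — each gap is 4 larger than the previous one.
Next gap: 27 days. Jan 2 2019 + 27 days = Jan 29 2019.
Next gap: 31 days. Jan 29 2019 + 31 days = Mar 1 2019.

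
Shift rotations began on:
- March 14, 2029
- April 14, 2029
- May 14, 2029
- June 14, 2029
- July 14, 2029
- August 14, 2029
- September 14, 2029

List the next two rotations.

The day-of-month is always 14 (31, 30, 31, 30, 31, 31 days between events).
So this recurs on the 14th of each month.
October 2029: October 14, 2029.
November 2029: November 14, 2029.

October 14, 2029; November 14, 2029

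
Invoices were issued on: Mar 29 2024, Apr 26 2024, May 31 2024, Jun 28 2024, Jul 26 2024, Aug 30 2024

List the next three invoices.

Sep 27 2024, Oct 25 2024, Nov 29 2024

Every date is a Friday; gaps 28, 35, 28, 28, 35 days.
Each is the last Friday of its month (at least one falls on the 29th or later, ruling out '4th Friday').
Last Friday of September 2024: Sep 27 2024.
October 2024 ends with Friday Oct 25 2024.
November 2024 ends with Friday Nov 29 2024.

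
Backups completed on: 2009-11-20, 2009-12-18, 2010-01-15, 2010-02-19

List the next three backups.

2010-03-19, 2010-04-16, 2010-05-21

Gaps: 28, 28, 35 days — a mix of 28 and 35. Every date is a Friday.
Each is the 3rd Friday of its month.
3rd Friday of March 2010: 2010-03-19.
3rd Friday of April 2010: 2010-04-16.
May 2010 — 3rd Friday is 2010-05-21.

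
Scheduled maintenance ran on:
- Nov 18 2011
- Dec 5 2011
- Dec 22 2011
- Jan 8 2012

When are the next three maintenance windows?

Gaps between consecutive events: 17, 17, 17 days — a constant 17-day interval.
Jan 8 2012 + 17 days = Jan 25 2012.
Jan 25 2012 + 17 days = Feb 11 2012.
Feb 11 2012 + 17 days = Feb 28 2012.

Jan 25 2012, Feb 11 2012, Feb 28 2012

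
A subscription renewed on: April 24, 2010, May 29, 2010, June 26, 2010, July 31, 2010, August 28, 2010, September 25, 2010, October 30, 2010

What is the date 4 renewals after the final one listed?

February 26, 2011

Every date is a Saturday; gaps 35, 28, 35, 28, 28, 35 days.
Each is the last Saturday of its month (at least one falls on the 29th or later, ruling out '4th Saturday').
November 2010 ends with Saturday November 27, 2010.
Last Saturday of December 2010: December 25, 2010.
January 2011 ends with Saturday January 29, 2011.
Last Saturday of February 2011: February 26, 2011.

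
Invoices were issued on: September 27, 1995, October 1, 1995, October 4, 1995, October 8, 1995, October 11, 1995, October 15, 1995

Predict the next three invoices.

The gap pattern 4, 3, 4, 3, 4 repeats every 2 events.
These are the Wednesdays and Sundays of each week.
Next Wednesday: October 18, 1995.
The following Sunday is October 22, 1995.
Next Wednesday: October 25, 1995.

October 18, 1995; October 22, 1995; October 25, 1995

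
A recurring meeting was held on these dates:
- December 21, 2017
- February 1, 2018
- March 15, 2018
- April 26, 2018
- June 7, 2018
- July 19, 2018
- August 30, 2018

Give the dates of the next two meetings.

October 11, 2018; November 22, 2018

Gaps between consecutive events: 42, 42, 42, 42, 42, 42 days — a constant 42-day interval.
August 30, 2018 + 42 days = October 11, 2018.
October 11, 2018 + 42 days = November 22, 2018.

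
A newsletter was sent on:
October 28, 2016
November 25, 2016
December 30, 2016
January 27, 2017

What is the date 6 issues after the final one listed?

These are Fridays with 28, 35, 28-day gaps.
Each is the final Friday of its month — December 30, 2016 is past the 28th, so '4th Friday' doesn't fit.
Last Friday of February 2017: February 24, 2017.
March 2017 ends with Friday March 31, 2017.
April 2017 ends with Friday April 28, 2017.
Last Friday of May 2017: May 26, 2017.
Last Friday of June 2017: June 30, 2017.
July 2017 ends with Friday July 28, 2017.

July 28, 2017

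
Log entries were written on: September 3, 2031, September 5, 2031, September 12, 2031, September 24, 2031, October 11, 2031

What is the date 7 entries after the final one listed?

June 26, 2032

The spacing grows by 5 each time: 2, 7, 12, 17 days.
Next gap: 22 days. October 11, 2031 + 22 days = November 2, 2031.
Next gap: 27 days. November 2, 2031 + 27 days = November 29, 2031.
Next gap: 32 days. November 29, 2031 + 32 days = December 31, 2031.
Next gap: 37 days. December 31, 2031 + 37 days = February 6, 2032.
Next gap: 42 days. February 6, 2032 + 42 days = March 19, 2032.
Next gap: 47 days. March 19, 2032 + 47 days = May 5, 2032.
Next gap: 52 days. May 5, 2032 + 52 days = June 26, 2032.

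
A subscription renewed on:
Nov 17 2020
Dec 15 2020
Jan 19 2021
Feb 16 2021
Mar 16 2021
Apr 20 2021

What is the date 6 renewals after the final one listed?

Oct 19 2021

These are Tuesdays at 28- or 35-day spacing (28, 35, 28, 28, 35).
The pattern: 3rd Tuesday of the month.
May 2021 — 3rd Tuesday is May 18 2021.
June 2021 — 3rd Tuesday is Jun 15 2021.
July 2021 — 3rd Tuesday is Jul 20 2021.
August 2021 — 3rd Tuesday is Aug 17 2021.
September 2021 — 3rd Tuesday is Sep 21 2021.
October 2021 — 3rd Tuesday is Oct 19 2021.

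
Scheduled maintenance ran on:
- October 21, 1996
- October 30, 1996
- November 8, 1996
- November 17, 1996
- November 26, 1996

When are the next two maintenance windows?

December 5, 1996; December 14, 1996

The spacing is 9, 9, 9, 9 days — always 9 days.
November 26, 1996 + 9 days = December 5, 1996.
December 5, 1996 + 9 days = December 14, 1996.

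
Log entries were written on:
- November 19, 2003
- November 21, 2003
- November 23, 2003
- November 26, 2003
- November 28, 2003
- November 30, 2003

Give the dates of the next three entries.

December 3, 2003; December 5, 2003; December 7, 2003

Gaps: 2, 2, 3, 2, 2 days — not constant, but cyclic with period 3.
The events fall on every Wednesday, Friday and Sunday.
Next Wednesday: December 3, 2003.
Next Friday: December 5, 2003.
Next Sunday: December 7, 2003.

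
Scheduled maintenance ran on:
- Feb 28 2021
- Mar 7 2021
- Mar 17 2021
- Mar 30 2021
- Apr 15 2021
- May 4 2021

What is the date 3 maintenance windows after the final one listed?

Intervals are 7, 10, 13, 16, 19 days — an arithmetic progression with common difference 3.
Next gap: 22 days. May 4 2021 + 22 days = May 26 2021.
Next gap: 25 days. May 26 2021 + 25 days = Jun 20 2021.
Next gap: 28 days. Jun 20 2021 + 28 days = Jul 18 2021.

Jul 18 2021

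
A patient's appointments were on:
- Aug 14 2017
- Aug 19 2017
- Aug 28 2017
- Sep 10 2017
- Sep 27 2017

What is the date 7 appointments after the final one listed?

Intervals are 5, 9, 13, 17 days — an arithmetic progression with common difference 4.
Next gap: 21 days. Sep 27 2017 + 21 days = Oct 18 2017.
Next gap: 25 days. Oct 18 2017 + 25 days = Nov 12 2017.
Next gap: 29 days. Nov 12 2017 + 29 days = Dec 11 2017.
Next gap: 33 days. Dec 11 2017 + 33 days = Jan 13 2018.
Next gap: 37 days. Jan 13 2018 + 37 days = Feb 19 2018.
Next gap: 41 days. Feb 19 2018 + 41 days = Apr 1 2018.
Next gap: 45 days. Apr 1 2018 + 45 days = May 16 2018.

May 16 2018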